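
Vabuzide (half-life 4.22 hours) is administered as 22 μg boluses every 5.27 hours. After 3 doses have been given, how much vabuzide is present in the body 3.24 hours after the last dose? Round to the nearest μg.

The 3 doses were given 13.78, 8.51, 3.24 hours ago.
Total = 22·(1/2)^(13.78/4.22) + 22·(1/2)^(8.51/4.22) + 22·(1/2)^(3.24/4.22)
      = 2.2879 + 5.4371 + 12.921 ≈ 20.646 μg.

21 μg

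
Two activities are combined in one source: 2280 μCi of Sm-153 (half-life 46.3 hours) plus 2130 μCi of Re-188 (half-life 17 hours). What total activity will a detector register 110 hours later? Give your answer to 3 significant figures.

Sm-153: 2280 × (1/2)^(110/46.3) = 2280 × (1/2)^2.3758 ≈ 439.28 μCi.
Re-188: 2130 × (1/2)^(110/17) = 2130 × (1/2)^6.4706 ≈ 24.018 μCi.
Total = 439.28 + 24.018 ≈ 463.3 μCi.

463 μCi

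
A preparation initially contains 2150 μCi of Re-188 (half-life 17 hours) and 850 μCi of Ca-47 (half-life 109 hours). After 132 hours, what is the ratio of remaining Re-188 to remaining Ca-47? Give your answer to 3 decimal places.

Re-188: 2150 × (1/2)^(132/17) = 2150 × (1/2)^7.7647 ≈ 9.8862 μCi.
Ca-47: 850 × (1/2)^(132/109) = 850 × (1/2)^1.211 ≈ 367.17 μCi.
Ratio ≈ 9.8862 / 367.17 ≈ 0.026925.

0.027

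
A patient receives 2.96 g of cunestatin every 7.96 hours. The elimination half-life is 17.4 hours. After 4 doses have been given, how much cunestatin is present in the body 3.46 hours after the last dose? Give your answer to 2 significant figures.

6.8 g

The 4 doses were given 27.34, 19.38, 11.42, 3.46 hours ago.
Total = 2.96·(1/2)^(27.34/17.4) + 2.96·(1/2)^(19.38/17.4) + 2.96·(1/2)^(11.42/17.4) + 2.96·(1/2)^(3.46/17.4)
      = 0.99608 + 1.3677 + 1.8781 + 2.5789 ≈ 6.8208 g.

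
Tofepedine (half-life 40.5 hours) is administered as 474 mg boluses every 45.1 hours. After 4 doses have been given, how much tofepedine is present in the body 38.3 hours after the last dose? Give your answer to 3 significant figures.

437 mg

The 4 doses were given 173.6, 128.5, 83.4, 38.3 hours ago.
Total = 474·(1/2)^(173.6/40.5) + 474·(1/2)^(128.5/40.5) + 474·(1/2)^(83.4/40.5) + 474·(1/2)^(38.3/40.5)
      = 24.291 + 52.56 + 113.73 + 246.09 ≈ 436.68 mg.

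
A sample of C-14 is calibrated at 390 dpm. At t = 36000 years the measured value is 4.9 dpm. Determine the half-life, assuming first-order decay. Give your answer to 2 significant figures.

5700 years

A/A₀ = 4.9/390 ≈ 0.012564.
n = log₂(79.592) ≈ 6.3145 half-lives elapsed in 36000 years.
t½ = 36000/6.3145 ≈ 5701.1 years.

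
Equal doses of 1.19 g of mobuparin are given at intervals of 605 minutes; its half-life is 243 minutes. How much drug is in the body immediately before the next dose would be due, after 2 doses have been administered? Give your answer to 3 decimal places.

The 2 doses were given 1210, 605 minutes ago.
Total = 1.19·(1/2)^(1210/243) + 1.19·(1/2)^(605/243)
      = 0.037722 + 0.21187 ≈ 0.24959 g.

0.250 g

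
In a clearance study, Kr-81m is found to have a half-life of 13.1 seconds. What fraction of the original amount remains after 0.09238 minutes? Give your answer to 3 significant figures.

0.746

0.09238 minutes = 5.5428 seconds.
n = 5.5428/13.1 ≈ 0.42311 half-lives.
Fraction remaining = (1/2)^0.42311 ≈ 0.74581.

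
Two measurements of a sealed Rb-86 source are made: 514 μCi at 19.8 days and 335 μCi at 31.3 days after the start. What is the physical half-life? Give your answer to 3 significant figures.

Over Δt = 31.3 − 19.8 = 11.5 days, the level fell by a factor of 514/335 ≈ 1.5343.
n = log₂(1.5343) ≈ 0.61761 half-lives, so t½ = 11.5/0.61761 ≈ 18.62 days.

18.6 days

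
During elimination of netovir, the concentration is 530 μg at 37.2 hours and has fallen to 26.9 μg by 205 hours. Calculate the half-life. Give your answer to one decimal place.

Over Δt = 205 − 37.2 = 167.8 hours, the level fell by a factor of 530/26.9 ≈ 19.703.
n = log₂(19.703) ≈ 4.3003 half-lives, so t½ = 167.8/4.3003 ≈ 39.02 hours.

39.0 hours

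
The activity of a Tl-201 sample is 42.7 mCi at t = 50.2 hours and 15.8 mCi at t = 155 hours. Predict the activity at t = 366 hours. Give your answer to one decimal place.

Over Δt = 155 − 50.2 = 104.8 hours, the level fell by a factor of 42.7/15.8 ≈ 2.7025.
n = log₂(2.7025) ≈ 1.4343 half-lives, so t½ = 104.8/1.4343 ≈ 73.066 hours.
From t = 155 to t = 366: 15.8 × (1/2)^((366−155)/73.066) ≈ 2.1348 mCi.

2.1 mCi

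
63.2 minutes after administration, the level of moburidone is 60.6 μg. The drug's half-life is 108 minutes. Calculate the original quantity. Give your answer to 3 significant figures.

Number of half-lives elapsed: n = 63.2/108 ≈ 0.58519.
A₀ = A × 2^n = 60.6 × 2^0.58519 = 60.6 × 1.5002 ≈ 90.914 μg.

90.9 μg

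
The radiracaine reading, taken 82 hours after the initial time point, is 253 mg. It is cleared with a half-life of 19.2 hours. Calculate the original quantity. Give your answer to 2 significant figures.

Number of half-lives elapsed: n = 82/19.2 ≈ 4.2708.
A₀ = A × 2^n = 253 × 2^4.2708 = 253 × 19.304 ≈ 4883.9 mg.

4900 mg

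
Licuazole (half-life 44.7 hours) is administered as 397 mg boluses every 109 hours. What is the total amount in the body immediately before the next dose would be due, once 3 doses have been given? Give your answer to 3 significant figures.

89.2 mg

The 3 doses were given 327, 218, 109 hours ago.
Total = 397·(1/2)^(327/44.7) + 397·(1/2)^(218/44.7) + 397·(1/2)^(109/44.7)
      = 2.4924 + 13.511 + 73.238 ≈ 89.241 mg.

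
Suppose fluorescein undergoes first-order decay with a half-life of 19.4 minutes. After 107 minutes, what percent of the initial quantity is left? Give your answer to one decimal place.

2.2%

n = 107/19.4 ≈ 5.5155 half-lives.
Fraction remaining = (1/2)^5.5155 ≈ 0.021861, i.e. 2.1861%.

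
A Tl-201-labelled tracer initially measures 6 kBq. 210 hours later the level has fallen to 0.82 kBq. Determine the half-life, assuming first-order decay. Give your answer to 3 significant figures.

A/A₀ = 0.82/6 ≈ 0.13667.
n = log₂(7.3171) ≈ 2.8713 half-lives elapsed in 210 hours.
t½ = 210/2.8713 ≈ 73.138 hours.

73.1 hours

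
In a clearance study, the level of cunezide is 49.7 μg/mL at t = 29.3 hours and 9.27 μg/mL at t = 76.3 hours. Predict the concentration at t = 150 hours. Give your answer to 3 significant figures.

Over Δt = 76.3 − 29.3 = 47 hours, the level fell by a factor of 49.7/9.27 ≈ 5.3614.
n = log₂(5.3614) ≈ 2.4226 half-lives, so t½ = 47/2.4226 ≈ 19.401 hours.
From t = 76.3 to t = 150: 9.27 × (1/2)^((150−76.3)/19.401) ≈ 0.66606 μg/mL.

0.666 μg/mL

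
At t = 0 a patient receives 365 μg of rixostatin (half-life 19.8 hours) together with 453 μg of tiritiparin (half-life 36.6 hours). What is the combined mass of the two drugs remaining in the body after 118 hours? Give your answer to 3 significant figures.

rixostatin: 365 × (1/2)^(118/19.8) = 365 × (1/2)^5.9596 ≈ 5.8651 μg.
tiritiparin: 453 × (1/2)^(118/36.6) = 453 × (1/2)^3.224 ≈ 48.48 μg.
Total = 5.8651 + 48.48 ≈ 54.345 μg.

54.3 μg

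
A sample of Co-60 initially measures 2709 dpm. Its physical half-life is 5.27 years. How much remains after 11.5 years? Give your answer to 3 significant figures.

597 dpm

Number of half-lives: n = 11.5/5.27 ≈ 2.1822.
Remaining = 2709 × (1/2)^2.1822 = 2709 × 0.22035 ≈ 596.91 dpm.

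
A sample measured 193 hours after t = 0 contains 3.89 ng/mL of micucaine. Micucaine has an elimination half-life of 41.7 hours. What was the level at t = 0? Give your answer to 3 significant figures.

96.2 ng/mL

Number of half-lives elapsed: n = 193/41.7 ≈ 4.6283.
A₀ = A × 2^n = 3.89 × 2^4.6283 = 3.89 × 24.732 ≈ 96.207 ng/mL.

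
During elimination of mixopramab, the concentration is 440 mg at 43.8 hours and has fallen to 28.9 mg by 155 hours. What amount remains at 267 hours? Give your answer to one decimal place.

Over Δt = 155 − 43.8 = 111.2 hours, the level fell by a factor of 440/28.9 ≈ 15.225.
n = log₂(15.225) ≈ 3.9284 half-lives, so t½ = 111.2/3.9284 ≈ 28.307 hours.
From t = 155 to t = 267: 28.9 × (1/2)^((267−155)/28.307) ≈ 1.8614 mg.

1.9 mg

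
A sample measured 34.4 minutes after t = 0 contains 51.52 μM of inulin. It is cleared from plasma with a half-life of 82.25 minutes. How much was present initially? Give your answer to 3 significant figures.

Number of half-lives elapsed: n = 34.4/82.25 ≈ 0.41824.
A₀ = A × 2^n = 51.52 × 2^0.41824 = 51.52 × 1.3363 ≈ 68.846 μM.

68.8 μM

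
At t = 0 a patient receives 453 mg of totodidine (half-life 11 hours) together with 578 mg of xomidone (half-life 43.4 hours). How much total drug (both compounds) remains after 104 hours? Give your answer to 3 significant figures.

110 mg

totodidine: 453 × (1/2)^(104/11) = 453 × (1/2)^9.4545 ≈ 0.64565 mg.
xomidone: 578 × (1/2)^(104/43.4) = 578 × (1/2)^2.3963 ≈ 109.79 mg.
Total = 0.64565 + 109.79 ≈ 110.44 mg.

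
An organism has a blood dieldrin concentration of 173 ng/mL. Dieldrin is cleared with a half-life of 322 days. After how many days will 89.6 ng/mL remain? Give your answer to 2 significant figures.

310 days

Fraction remaining = 89.6/173 ≈ 0.51792.
n = log₂(173/89.6) = ln(1.9308)/ln 2 ≈ 0.9492 half-lives.
t = n × t½ = 0.9492 × 322 ≈ 305.64 days.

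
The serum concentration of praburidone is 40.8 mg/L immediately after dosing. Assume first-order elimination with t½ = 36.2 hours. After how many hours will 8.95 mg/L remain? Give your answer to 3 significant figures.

Fraction remaining = 8.95/40.8 ≈ 0.21936.
n = log₂(40.8/8.95) = ln(4.5587)/ln 2 ≈ 2.1886 half-lives.
t = n × t½ = 2.1886 × 36.2 ≈ 79.228 hours.

79.2 hours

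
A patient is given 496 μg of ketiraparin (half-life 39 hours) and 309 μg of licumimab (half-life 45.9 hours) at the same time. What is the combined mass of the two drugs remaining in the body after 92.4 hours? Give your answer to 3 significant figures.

ketiraparin: 496 × (1/2)^(92.4/39) = 496 × (1/2)^2.3692 ≈ 96 μg.
licumimab: 309 × (1/2)^(92.4/45.9) = 309 × (1/2)^2.0131 ≈ 76.553 μg.
Total = 96 + 76.553 ≈ 172.55 μg.

173 μg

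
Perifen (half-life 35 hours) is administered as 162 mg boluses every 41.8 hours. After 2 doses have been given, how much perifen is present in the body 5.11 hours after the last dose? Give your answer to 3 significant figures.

The 2 doses were given 46.91, 5.11 hours ago.
Total = 162·(1/2)^(46.91/35) + 162·(1/2)^(5.11/35)
      = 63.981 + 146.41 ≈ 210.39 mg.

210 mg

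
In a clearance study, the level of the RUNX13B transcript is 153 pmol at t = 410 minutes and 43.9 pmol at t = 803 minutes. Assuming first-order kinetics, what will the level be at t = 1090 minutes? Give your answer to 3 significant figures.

17.6 pmol

Over Δt = 803 − 410 = 393 minutes, the level fell by a factor of 153/43.9 ≈ 3.4852.
n = log₂(3.4852) ≈ 1.8012 half-lives, so t½ = 393/1.8012 ≈ 218.18 minutes.
From t = 803 to t = 1090: 43.9 × (1/2)^((1090−803)/218.18) ≈ 17.64 pmol.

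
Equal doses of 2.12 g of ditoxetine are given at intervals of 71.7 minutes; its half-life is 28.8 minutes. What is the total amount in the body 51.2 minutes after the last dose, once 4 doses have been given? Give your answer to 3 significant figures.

0.751 g

The 4 doses were given 266.3, 194.6, 122.9, 51.2 minutes ago.
Total = 2.12·(1/2)^(266.3/28.8) + 2.12·(1/2)^(194.6/28.8) + 2.12·(1/2)^(122.9/28.8) + 2.12·(1/2)^(51.2/28.8)
      = 0.0034902 + 0.019602 + 0.11009 + 0.61826 ≈ 0.75144 g.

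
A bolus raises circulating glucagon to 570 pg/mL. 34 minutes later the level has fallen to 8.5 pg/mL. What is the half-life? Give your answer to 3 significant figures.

A/A₀ = 8.5/570 ≈ 0.014912.
n = log₂(67.059) ≈ 6.0674 half-lives elapsed in 34 minutes.
t½ = 34/6.0674 ≈ 5.6038 minutes.

5.60 minutes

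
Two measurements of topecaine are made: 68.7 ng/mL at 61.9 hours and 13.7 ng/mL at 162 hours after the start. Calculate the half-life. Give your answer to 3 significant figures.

43.0 hours

Over Δt = 162 − 61.9 = 100.1 hours, the level fell by a factor of 68.7/13.7 ≈ 5.0146.
n = log₂(5.0146) ≈ 2.3261 half-lives, so t½ = 100.1/2.3261 ≈ 43.033 hours.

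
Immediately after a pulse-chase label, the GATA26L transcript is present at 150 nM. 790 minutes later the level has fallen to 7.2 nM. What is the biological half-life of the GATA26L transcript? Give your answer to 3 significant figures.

A/A₀ = 7.2/150 ≈ 0.048.
n = log₂(20.833) ≈ 4.3808 half-lives elapsed in 790 minutes.
t½ = 790/4.3808 ≈ 180.33 minutes.

180 minutes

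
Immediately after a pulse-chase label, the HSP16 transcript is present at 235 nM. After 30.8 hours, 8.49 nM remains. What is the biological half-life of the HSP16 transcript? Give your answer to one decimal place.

A/A₀ = 8.49/235 ≈ 0.036128.
n = log₂(27.68) ≈ 4.7908 half-lives elapsed in 30.8 hours.
t½ = 30.8/4.7908 ≈ 6.4291 hours.

6.4 hours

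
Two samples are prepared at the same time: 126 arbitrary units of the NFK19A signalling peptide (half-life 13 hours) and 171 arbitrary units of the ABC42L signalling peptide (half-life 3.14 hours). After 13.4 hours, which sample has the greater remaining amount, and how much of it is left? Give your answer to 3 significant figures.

NFK19A signalling peptide: 126 × (1/2)^1.0308 ≈ 61.671 arbitrary units.
ABC42L signalling peptide: 171 × (1/2)^4.2675 ≈ 8.8786 arbitrary units.
NFK19A signalling peptide has more remaining, at ≈ 61.671 arbitrary units.

NFK19A signalling peptide, 61.7 arbitrary units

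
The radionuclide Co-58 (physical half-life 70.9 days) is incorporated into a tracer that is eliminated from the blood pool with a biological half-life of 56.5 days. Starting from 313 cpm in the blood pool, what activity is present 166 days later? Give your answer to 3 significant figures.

8.06 cpm

1/t_eff = 1/t_phys + 1/t_biol = 1/70.9 + 1/56.5 = 0.031803 per day.
t_eff = 70.9 × 56.5 / (70.9 + 56.5) ≈ 31.443 days.
Remaining = 313 × (1/2)^(166/31.443) = 313 × (1/2)^5.2794 ≈ 8.0592 cpm.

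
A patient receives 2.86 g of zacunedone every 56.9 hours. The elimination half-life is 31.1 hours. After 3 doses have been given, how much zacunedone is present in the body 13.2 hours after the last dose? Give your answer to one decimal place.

2.9 g

The 3 doses were given 127, 70.1, 13.2 hours ago.
Total = 2.86·(1/2)^(127/31.1) + 2.86·(1/2)^(70.1/31.1) + 2.86·(1/2)^(13.2/31.1)
      = 0.16869 + 0.59957 + 2.1311 ≈ 2.8993 g.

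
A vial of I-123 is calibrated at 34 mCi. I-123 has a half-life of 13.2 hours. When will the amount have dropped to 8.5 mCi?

26.4 hours

8.5/34 = 1/4, so 2 half-lives have elapsed.
t = 2 × 13.2 = 26.4 hours.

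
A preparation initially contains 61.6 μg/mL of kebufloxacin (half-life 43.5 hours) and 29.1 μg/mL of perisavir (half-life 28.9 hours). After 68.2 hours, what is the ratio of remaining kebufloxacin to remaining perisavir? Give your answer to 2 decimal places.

3.67

kebufloxacin: 61.6 × (1/2)^(68.2/43.5) = 61.6 × (1/2)^1.5678 ≈ 20.779 μg/mL.
perisavir: 29.1 × (1/2)^(68.2/28.9) = 29.1 × (1/2)^2.3599 ≈ 5.669 μg/mL.
Ratio ≈ 20.779 / 5.669 ≈ 3.6654.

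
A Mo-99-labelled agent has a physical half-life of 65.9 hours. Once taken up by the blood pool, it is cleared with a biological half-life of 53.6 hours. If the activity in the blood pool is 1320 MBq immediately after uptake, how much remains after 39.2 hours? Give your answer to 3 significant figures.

526 MBq

1/t_eff = 1/t_phys + 1/t_biol = 1/65.9 + 1/53.6 = 0.033831 per hour.
t_eff = 65.9 × 53.6 / (65.9 + 53.6) ≈ 29.558 hours.
Remaining = 1320 × (1/2)^(39.2/29.558) = 1320 × (1/2)^1.3262 ≈ 526.44 MBq.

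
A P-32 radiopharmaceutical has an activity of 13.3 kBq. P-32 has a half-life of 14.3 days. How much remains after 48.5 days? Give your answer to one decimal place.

1.3 kBq

Number of half-lives: n = 48.5/14.3 ≈ 3.3916.
Remaining = 13.3 × (1/2)^3.3916 = 13.3 × 0.095285 ≈ 1.2673 kBq.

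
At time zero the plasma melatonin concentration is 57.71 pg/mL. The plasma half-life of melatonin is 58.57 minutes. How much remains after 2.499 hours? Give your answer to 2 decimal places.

Convert the elapsed time: 2.499 hours = 149.94 minutes.
Number of half-lives: n = 149.94/58.57 ≈ 2.56.
Remaining = 57.71 × (1/2)^2.56 = 57.71 × 0.16957 ≈ 9.7861 pg/mL.

9.79 pg/mL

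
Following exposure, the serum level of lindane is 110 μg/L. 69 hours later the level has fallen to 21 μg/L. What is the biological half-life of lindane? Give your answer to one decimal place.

A/A₀ = 21/110 ≈ 0.19091.
n = log₂(5.2381) ≈ 2.389 half-lives elapsed in 69 hours.
t½ = 69/2.389 ≈ 28.882 hours.

28.9 hours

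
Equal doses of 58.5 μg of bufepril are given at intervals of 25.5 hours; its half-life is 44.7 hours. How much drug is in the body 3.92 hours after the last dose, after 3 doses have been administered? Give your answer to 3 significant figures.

117 μg

The 3 doses were given 54.92, 29.42, 3.92 hours ago.
Total = 58.5·(1/2)^(54.92/44.7) + 58.5·(1/2)^(29.42/44.7) + 58.5·(1/2)^(3.92/44.7)
      = 24.963 + 37.07 + 55.05 ≈ 117.08 μg.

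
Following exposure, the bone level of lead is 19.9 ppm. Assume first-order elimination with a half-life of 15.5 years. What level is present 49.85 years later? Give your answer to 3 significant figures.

2.14 ppm

Number of half-lives: n = 49.85/15.5 ≈ 3.2161.
Remaining = 19.9 × (1/2)^3.2161 = 19.9 × 0.10761 ≈ 2.1414 ppm.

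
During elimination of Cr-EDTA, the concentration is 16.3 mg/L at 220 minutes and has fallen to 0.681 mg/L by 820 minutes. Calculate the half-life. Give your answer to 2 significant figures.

130 minutes

Over Δt = 820 − 220 = 600 minutes, the level fell by a factor of 16.3/0.681 ≈ 23.935.
n = log₂(23.935) ≈ 4.5811 half-lives, so t½ = 600/4.5811 ≈ 130.97 minutes.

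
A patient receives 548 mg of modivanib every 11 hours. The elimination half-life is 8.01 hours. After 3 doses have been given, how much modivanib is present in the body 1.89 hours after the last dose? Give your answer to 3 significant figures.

The 3 doses were given 23.89, 12.89, 1.89 hours ago.
Total = 548·(1/2)^(23.89/8.01) + 548·(1/2)^(12.89/8.01) + 548·(1/2)^(1.89/8.01)
      = 69.335 + 179.62 + 465.32 ≈ 714.27 mg.

714 mg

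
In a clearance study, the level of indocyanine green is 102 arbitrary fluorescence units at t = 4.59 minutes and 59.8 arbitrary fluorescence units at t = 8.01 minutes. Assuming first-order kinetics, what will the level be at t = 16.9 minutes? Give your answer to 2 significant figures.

15 arbitrary fluorescence units

Over Δt = 8.01 − 4.59 = 3.42 minutes, the level fell by a factor of 102/59.8 ≈ 1.7057.
n = log₂(1.7057) ≈ 0.77035 half-lives, so t½ = 3.42/0.77035 ≈ 4.4395 minutes.
From t = 8.01 to t = 16.9: 59.8 × (1/2)^((16.9−8.01)/4.4395) ≈ 14.924 arbitrary fluorescence units.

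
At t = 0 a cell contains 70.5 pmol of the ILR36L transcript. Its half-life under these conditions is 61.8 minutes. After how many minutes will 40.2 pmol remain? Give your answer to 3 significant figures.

Fraction remaining = 40.2/70.5 ≈ 0.57021.
n = log₂(70.5/40.2) = ln(1.7537)/ln 2 ≈ 0.81043 half-lives.
t = n × t½ = 0.81043 × 61.8 ≈ 50.084 minutes.

50.1 minutes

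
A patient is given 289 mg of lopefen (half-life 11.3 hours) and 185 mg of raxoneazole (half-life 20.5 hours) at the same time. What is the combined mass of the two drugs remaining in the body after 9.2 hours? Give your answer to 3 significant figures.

lopefen: 289 × (1/2)^(9.2/11.3) = 289 × (1/2)^0.81416 ≈ 164.37 mg.
raxoneazole: 185 × (1/2)^(9.2/20.5) = 185 × (1/2)^0.44878 ≈ 135.54 mg.
Total = 164.37 + 135.54 ≈ 299.91 mg.

300 mg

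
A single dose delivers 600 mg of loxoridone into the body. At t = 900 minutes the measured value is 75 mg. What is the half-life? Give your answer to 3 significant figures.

300 minutes

A/A₀ = 75/600 ≈ 0.125.
n = log₂(8) ≈ 3 half-lives elapsed in 900 minutes.
t½ = 900/3 ≈ 300 minutes.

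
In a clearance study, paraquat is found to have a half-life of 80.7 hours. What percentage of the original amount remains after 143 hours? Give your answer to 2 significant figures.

29%

n = 143/80.7 ≈ 1.772 half-lives.
Fraction remaining = (1/2)^1.772 ≈ 0.2928, i.e. 29.28%.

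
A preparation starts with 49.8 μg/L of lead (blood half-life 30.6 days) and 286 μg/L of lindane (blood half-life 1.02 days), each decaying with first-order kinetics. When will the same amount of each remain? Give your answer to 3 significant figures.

2.66 days

Set 49.8·(1/2)^(t/30.6) = 286·(1/2)^(t/1.02).
Taking log₂: log₂(49.8/286) = t·(1/30.6 − 1/1.02).
log₂(0.17413) = -2.5218; 1/30.6 − 1/1.02 = -0.94771.
t = -2.5218 / -0.94771 ≈ 2.6609 days.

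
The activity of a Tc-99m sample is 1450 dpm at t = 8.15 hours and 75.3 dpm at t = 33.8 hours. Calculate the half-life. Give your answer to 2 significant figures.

Over Δt = 33.8 − 8.15 = 25.65 hours, the level fell by a factor of 1450/75.3 ≈ 19.256.
n = log₂(19.256) ≈ 4.2673 half-lives, so t½ = 25.65/4.2673 ≈ 6.0109 hours.

6.0 hours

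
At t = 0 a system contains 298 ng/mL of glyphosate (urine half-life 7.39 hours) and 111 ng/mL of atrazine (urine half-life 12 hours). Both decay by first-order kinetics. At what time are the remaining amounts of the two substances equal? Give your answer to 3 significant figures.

Set 298·(1/2)^(t/7.39) = 111·(1/2)^(t/12).
Taking log₂: log₂(298/111) = t·(1/7.39 − 1/12).
log₂(2.6847) = 1.4248; 1/7.39 − 1/12 = 0.051985.
t = 1.4248 / 0.051985 ≈ 27.407 hours.

27.4 hours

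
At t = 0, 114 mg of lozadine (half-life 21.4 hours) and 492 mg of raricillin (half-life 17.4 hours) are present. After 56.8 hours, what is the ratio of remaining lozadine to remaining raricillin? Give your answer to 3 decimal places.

0.354

lozadine: 114 × (1/2)^(56.8/21.4) = 114 × (1/2)^2.6542 ≈ 18.11 mg.
raricillin: 492 × (1/2)^(56.8/17.4) = 492 × (1/2)^3.2644 ≈ 51.203 mg.
Ratio ≈ 18.11 / 51.203 ≈ 0.35369.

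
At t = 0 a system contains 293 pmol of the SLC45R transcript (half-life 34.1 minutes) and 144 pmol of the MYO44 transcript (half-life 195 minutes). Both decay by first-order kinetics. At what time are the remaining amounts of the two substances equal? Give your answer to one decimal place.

42.4 minutes

Set 293·(1/2)^(t/34.1) = 144·(1/2)^(t/195).
Taking log₂: log₂(293/144) = t·(1/34.1 − 1/195).
log₂(2.0347) = 1.0248; 1/34.1 − 1/195 = 0.024197.
t = 1.0248 / 0.024197 ≈ 42.353 minutes.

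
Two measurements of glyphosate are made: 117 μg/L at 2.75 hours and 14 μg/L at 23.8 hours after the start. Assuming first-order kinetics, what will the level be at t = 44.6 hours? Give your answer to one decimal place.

1.7 μg/L

Over Δt = 23.8 − 2.75 = 21.05 hours, the level fell by a factor of 117/14 ≈ 8.3571.
n = log₂(8.3571) ≈ 3.063 half-lives, so t½ = 21.05/3.063 ≈ 6.8723 hours.
From t = 23.8 to t = 44.6: 14 × (1/2)^((44.6−23.8)/6.8723) ≈ 1.718 μg/L.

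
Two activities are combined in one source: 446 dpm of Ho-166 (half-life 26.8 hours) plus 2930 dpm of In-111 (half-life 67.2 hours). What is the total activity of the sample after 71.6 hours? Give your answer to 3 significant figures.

Ho-166: 446 × (1/2)^(71.6/26.8) = 446 × (1/2)^2.6716 ≈ 69.999 dpm.
In-111: 2930 × (1/2)^(71.6/67.2) = 2930 × (1/2)^1.0655 ≈ 1400 dpm.
Total = 69.999 + 1400 ≈ 1470 dpm.

1470 dpm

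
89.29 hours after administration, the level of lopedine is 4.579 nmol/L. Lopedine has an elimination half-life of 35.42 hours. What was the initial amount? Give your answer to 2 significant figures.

Number of half-lives elapsed: n = 89.29/35.42 ≈ 2.5209.
A₀ = A × 2^n = 4.579 × 2^2.5209 = 4.579 × 5.7394 ≈ 26.281 nmol/L.

26 nmol/L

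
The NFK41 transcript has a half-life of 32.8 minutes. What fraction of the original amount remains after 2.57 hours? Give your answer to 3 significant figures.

2.57 hours = 154.2 minutes.
n = 154.2/32.8 ≈ 4.7012 half-lives.
Fraction remaining = (1/2)^4.7012 ≈ 0.038441.

0.0384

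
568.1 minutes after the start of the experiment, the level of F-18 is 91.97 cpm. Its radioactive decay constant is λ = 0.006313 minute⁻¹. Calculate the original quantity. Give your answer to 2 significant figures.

t½ = ln 2 / λ = 0.69315 / 0.006313 ≈ 109.8 minutes.
Number of half-lives elapsed: n = 568.1/109.8 ≈ 5.1741.
A₀ = A × 2^n = 91.97 × 2^5.1741 = 91.97 × 36.104 ≈ 3320.5 cpm.

3300 cpm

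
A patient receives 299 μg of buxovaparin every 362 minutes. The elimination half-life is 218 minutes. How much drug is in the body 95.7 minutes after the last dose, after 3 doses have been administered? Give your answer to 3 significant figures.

312 μg

The 3 doses were given 819.7, 457.7, 95.7 minutes ago.
Total = 299·(1/2)^(819.7/218) + 299·(1/2)^(457.7/218) + 299·(1/2)^(95.7/218)
      = 22.068 + 69.766 + 220.56 ≈ 312.39 μg.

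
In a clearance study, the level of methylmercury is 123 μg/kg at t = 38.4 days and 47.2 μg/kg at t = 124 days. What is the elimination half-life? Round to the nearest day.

Over Δt = 124 − 38.4 = 85.6 days, the level fell by a factor of 123/47.2 ≈ 2.6059.
n = log₂(2.6059) ≈ 1.3818 half-lives, so t½ = 85.6/1.3818 ≈ 61.948 days.

62 days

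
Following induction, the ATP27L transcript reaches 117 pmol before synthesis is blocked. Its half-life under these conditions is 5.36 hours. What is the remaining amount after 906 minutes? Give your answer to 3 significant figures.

16.6 pmol

Convert the elapsed time: 906 minutes = 15.1 hours.
Number of half-lives: n = 15.1/5.36 ≈ 2.8172.
Remaining = 117 × (1/2)^2.8172 = 117 × 0.14189 ≈ 16.601 pmol.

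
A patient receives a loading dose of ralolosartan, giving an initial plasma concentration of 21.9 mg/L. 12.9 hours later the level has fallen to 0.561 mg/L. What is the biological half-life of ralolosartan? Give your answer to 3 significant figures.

A/A₀ = 0.561/21.9 ≈ 0.025616.
n = log₂(39.037) ≈ 5.2868 half-lives elapsed in 12.9 hours.
t½ = 12.9/5.2868 ≈ 2.44 hours.

2.44 hours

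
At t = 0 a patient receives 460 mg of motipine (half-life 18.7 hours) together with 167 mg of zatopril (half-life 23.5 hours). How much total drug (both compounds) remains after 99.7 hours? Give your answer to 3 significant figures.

20.2 mg

motipine: 460 × (1/2)^(99.7/18.7) = 460 × (1/2)^5.3316 ≈ 11.424 mg.
zatopril: 167 × (1/2)^(99.7/23.5) = 167 × (1/2)^4.2426 ≈ 8.8223 mg.
Total = 11.424 + 8.8223 ≈ 20.246 mg.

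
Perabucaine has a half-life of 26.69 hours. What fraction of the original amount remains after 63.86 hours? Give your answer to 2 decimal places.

0.19

n = 63.86/26.69 ≈ 2.3927 half-lives.
Fraction remaining = (1/2)^2.3927 ≈ 0.19043.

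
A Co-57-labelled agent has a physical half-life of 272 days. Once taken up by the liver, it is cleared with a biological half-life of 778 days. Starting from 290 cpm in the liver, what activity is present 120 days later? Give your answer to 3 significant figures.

1/t_eff = 1/t_phys + 1/t_biol = 1/272 + 1/778 = 0.0049618 per day.
t_eff = 272 × 778 / (272 + 778) ≈ 201.54 days.
Remaining = 290 × (1/2)^(120/201.54) = 290 × (1/2)^0.59542 ≈ 191.94 cpm.

192 cpm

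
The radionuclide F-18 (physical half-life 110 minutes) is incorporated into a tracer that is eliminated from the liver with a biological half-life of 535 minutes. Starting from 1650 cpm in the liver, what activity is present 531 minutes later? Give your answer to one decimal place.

29.2 cpm

1/t_eff = 1/t_phys + 1/t_biol = 1/110 + 1/535 = 0.01096 per minute.
t_eff = 110 × 535 / (110 + 535) ≈ 91.24 minutes.
Remaining = 1650 × (1/2)^(531/91.24) = 1650 × (1/2)^5.8198 ≈ 29.211 cpm.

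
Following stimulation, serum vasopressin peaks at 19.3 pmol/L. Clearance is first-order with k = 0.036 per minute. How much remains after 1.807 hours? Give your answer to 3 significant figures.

0.389 pmol/L

t½ = ln 2 / k = 0.69315 / 0.036 ≈ 19.254 minutes.
Convert the elapsed time: 1.807 hours = 108.42 minutes.
Number of half-lives: n = 108.42/19.254 ≈ 5.631.
Remaining = 19.3 × (1/2)^5.631 = 19.3 × 0.020179 ≈ 0.38945 pmol/L.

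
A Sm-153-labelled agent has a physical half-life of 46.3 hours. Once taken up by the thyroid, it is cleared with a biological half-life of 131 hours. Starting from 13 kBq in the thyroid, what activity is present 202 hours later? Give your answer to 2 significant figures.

1/t_eff = 1/t_phys + 1/t_biol = 1/46.3 + 1/131 = 0.029232 per hour.
t_eff = 46.3 × 131 / (46.3 + 131) ≈ 34.209 hours.
Remaining = 13 × (1/2)^(202/34.209) = 13 × (1/2)^5.9048 ≈ 0.21698 kBq.

0.22 kBq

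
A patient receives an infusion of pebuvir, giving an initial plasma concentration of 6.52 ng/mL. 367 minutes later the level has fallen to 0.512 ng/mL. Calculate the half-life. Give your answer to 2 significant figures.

A/A₀ = 0.512/6.52 ≈ 0.078528.
n = log₂(12.734) ≈ 3.6707 half-lives elapsed in 367 minutes.
t½ = 367/3.6707 ≈ 99.982 minutes.

100 minutes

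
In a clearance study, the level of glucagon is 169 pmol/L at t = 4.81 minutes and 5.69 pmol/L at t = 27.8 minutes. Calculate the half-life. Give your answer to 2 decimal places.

Over Δt = 27.8 − 4.81 = 22.99 minutes, the level fell by a factor of 169/5.69 ≈ 29.701.
n = log₂(29.701) ≈ 4.8925 half-lives, so t½ = 22.99/4.8925 ≈ 4.6991 minutes.

4.70 minutes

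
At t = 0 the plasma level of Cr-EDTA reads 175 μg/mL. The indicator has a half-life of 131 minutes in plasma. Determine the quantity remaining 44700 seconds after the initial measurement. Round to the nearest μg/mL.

Convert the elapsed time: 44700 seconds = 745 minutes.
Number of half-lives: n = 745/131 ≈ 5.687.
Remaining = 175 × (1/2)^5.687 = 175 × 0.01941 ≈ 3.3968 μg/mL.

3 μg/mL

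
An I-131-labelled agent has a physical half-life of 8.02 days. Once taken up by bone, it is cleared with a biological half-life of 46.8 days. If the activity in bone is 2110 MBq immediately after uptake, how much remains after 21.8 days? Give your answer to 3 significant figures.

1/t_eff = 1/t_phys + 1/t_biol = 1/8.02 + 1/46.8 = 0.14606 per day.
t_eff = 8.02 × 46.8 / (8.02 + 46.8) ≈ 6.8467 days.
Remaining = 2110 × (1/2)^(21.8/6.8467) = 2110 × (1/2)^3.184 ≈ 232.17 MBq.

232 MBq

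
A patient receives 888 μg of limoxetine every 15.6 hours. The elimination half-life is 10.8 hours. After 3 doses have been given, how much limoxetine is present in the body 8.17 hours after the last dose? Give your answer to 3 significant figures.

790 μg

The 3 doses were given 39.37, 23.77, 8.17 hours ago.
Total = 888·(1/2)^(39.37/10.8) + 888·(1/2)^(23.77/10.8) + 888·(1/2)^(8.17/10.8)
      = 70.965 + 193.14 + 525.64 ≈ 789.74 μg.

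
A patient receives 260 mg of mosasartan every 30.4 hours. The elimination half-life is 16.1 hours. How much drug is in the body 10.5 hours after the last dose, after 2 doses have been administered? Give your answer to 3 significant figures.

The 2 doses were given 40.9, 10.5 hours ago.
Total = 260·(1/2)^(40.9/16.1) + 260·(1/2)^(10.5/16.1)
      = 44.694 + 165.44 ≈ 210.14 mg.

210 mg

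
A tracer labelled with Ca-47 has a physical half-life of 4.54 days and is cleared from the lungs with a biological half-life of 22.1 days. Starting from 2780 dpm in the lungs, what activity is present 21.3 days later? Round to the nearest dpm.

1/t_eff = 1/t_phys + 1/t_biol = 1/4.54 + 1/22.1 = 0.26551 per day.
t_eff = 4.54 × 22.1 / (4.54 + 22.1) ≈ 3.7663 days.
Remaining = 2780 × (1/2)^(21.3/3.7663) = 2780 × (1/2)^5.6554 ≈ 55.156 dpm.

55 dpm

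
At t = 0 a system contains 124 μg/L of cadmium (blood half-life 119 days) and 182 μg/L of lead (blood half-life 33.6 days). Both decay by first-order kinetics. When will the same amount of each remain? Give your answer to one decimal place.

Set 124·(1/2)^(t/119) = 182·(1/2)^(t/33.6).
Taking log₂: log₂(124/182) = t·(1/119 − 1/33.6).
log₂(0.68132) = -0.5536; 1/119 − 1/33.6 = -0.021359.
t = -0.5536 / -0.021359 ≈ 25.919 days.

25.9 days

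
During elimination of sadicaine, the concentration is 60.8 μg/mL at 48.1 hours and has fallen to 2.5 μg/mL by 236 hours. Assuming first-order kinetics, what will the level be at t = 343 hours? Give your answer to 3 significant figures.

0.406 μg/mL

Over Δt = 236 − 48.1 = 187.9 hours, the level fell by a factor of 60.8/2.5 ≈ 24.32.
n = log₂(24.32) ≈ 4.6041 half-lives, so t½ = 187.9/4.6041 ≈ 40.812 hours.
From t = 236 to t = 343: 2.5 × (1/2)^((343−236)/40.812) ≈ 0.40616 μg/mL.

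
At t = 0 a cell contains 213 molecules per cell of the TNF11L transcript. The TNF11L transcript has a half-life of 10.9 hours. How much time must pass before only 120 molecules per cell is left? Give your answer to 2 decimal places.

9.02 hours

Fraction remaining = 120/213 ≈ 0.56338.
n = log₂(213/120) = ln(1.775)/ln 2 ≈ 0.82782 half-lives.
t = n × t½ = 0.82782 × 10.9 ≈ 9.0232 hours.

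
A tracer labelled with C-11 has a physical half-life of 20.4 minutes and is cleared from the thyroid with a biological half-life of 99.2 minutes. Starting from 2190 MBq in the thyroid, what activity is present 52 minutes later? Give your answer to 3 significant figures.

260 MBq

1/t_eff = 1/t_phys + 1/t_biol = 1/20.4 + 1/99.2 = 0.0591 per minute.
t_eff = 20.4 × 99.2 / (20.4 + 99.2) ≈ 16.92 minutes.
Remaining = 2190 × (1/2)^(52/16.92) = 2190 × (1/2)^3.0732 ≈ 260.2 MBq.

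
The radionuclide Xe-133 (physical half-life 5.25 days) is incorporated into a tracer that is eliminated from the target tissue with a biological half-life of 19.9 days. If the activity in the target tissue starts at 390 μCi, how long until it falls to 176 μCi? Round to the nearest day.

1/t_eff = 1/t_phys + 1/t_biol = 1/5.25 + 1/19.9 = 0.24073 per day.
t_eff = 5.25 × 19.9 / (5.25 + 19.9) ≈ 4.1541 days.
n = log₂(390/176) ≈ 1.1479; t = 1.1479 × 4.1541 ≈ 4.7685 days.

5 days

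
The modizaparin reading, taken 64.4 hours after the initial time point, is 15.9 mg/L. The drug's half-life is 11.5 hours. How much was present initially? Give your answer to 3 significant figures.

Number of half-lives elapsed: n = 64.4/11.5 ≈ 5.6.
A₀ = A × 2^n = 15.9 × 2^5.6 = 15.9 × 48.503 ≈ 771.2 mg/L.

771 mg/L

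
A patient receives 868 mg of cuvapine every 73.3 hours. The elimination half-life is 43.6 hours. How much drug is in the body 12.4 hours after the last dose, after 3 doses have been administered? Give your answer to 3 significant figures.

1000 mg

The 3 doses were given 159, 85.7, 12.4 hours ago.
Total = 868·(1/2)^(159/43.6) + 868·(1/2)^(85.7/43.6) + 868·(1/2)^(12.4/43.6)
      = 69.299 + 222.24 + 712.7 ≈ 1004.2 mg.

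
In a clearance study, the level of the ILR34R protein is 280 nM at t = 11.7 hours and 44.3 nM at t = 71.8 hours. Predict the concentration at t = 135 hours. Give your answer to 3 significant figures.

6.37 nM

Over Δt = 71.8 − 11.7 = 60.1 hours, the level fell by a factor of 280/44.3 ≈ 6.3205.
n = log₂(6.3205) ≈ 2.66 half-lives, so t½ = 60.1/2.66 ≈ 22.594 hours.
From t = 71.8 to t = 135: 44.3 × (1/2)^((135−71.8)/22.594) ≈ 6.373 nM.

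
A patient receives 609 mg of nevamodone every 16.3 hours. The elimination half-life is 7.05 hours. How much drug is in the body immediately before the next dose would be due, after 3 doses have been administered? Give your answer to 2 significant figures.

The 3 doses were given 48.9, 32.6, 16.3 hours ago.
Total = 609·(1/2)^(48.9/7.05) + 609·(1/2)^(32.6/7.05) + 609·(1/2)^(16.3/7.05)
      = 4.973 + 24.696 + 122.64 ≈ 152.3 mg.

150 mg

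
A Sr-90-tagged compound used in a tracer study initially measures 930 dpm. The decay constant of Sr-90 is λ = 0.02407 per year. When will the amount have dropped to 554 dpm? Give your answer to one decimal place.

t½ = ln 2 / λ = 0.69315 / 0.02407 ≈ 28.797 years.
Fraction remaining = 554/930 ≈ 0.5957.
n = log₂(930/554) = ln(1.6787)/ln 2 ≈ 0.74734 half-lives.
t = n × t½ = 0.74734 × 28.797 ≈ 21.521 years.

21.5 years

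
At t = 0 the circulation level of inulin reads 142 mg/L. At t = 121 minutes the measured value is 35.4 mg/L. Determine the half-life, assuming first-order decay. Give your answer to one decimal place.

60.4 minutes

A/A₀ = 35.4/142 ≈ 0.2493.
n = log₂(4.0113) ≈ 2.0041 half-lives elapsed in 121 minutes.
t½ = 121/2.0041 ≈ 60.377 minutes.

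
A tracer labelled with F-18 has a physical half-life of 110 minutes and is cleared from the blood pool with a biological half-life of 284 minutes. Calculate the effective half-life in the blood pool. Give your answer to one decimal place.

79.3 minutes

1/t_eff = 1/t_phys + 1/t_biol = 1/110 + 1/284 = 0.012612 per minute.
t_eff = 110 × 284 / (110 + 284) ≈ 79.289 minutes.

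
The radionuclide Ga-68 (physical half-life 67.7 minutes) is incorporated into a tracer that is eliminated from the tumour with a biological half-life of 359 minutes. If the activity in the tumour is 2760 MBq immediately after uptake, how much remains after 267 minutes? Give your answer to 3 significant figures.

107 MBq

1/t_eff = 1/t_phys + 1/t_biol = 1/67.7 + 1/359 = 0.017557 per minute.
t_eff = 67.7 × 359 / (67.7 + 359) ≈ 56.959 minutes.
Remaining = 2760 × (1/2)^(267/56.959) = 2760 × (1/2)^4.6876 ≈ 107.1 MBq.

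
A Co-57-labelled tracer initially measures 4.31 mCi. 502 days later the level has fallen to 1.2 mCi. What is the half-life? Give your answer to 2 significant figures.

A/A₀ = 1.2/4.31 ≈ 0.27842.
n = log₂(3.5917) ≈ 1.8447 half-lives elapsed in 502 days.
t½ = 502/1.8447 ≈ 272.14 days.

270 days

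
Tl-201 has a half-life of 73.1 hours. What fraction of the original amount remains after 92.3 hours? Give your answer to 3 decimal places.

0.417

n = 92.3/73.1 ≈ 1.2627 half-lives.
Fraction remaining = (1/2)^1.2627 ≈ 0.41678.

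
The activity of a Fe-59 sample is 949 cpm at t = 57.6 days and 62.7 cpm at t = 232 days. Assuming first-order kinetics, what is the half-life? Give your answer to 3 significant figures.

44.5 days

Over Δt = 232 − 57.6 = 174.4 days, the level fell by a factor of 949/62.7 ≈ 15.136.
n = log₂(15.136) ≈ 3.9199 half-lives, so t½ = 174.4/3.9199 ≈ 44.491 days.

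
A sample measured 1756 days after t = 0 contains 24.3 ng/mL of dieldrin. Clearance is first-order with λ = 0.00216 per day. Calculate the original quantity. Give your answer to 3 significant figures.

t½ = ln 2 / λ = 0.69315 / 0.00216 ≈ 320.9 days.
Number of half-lives elapsed: n = 1756/320.9 ≈ 5.4721.
A₀ = A × 2^n = 24.3 × 2^5.4721 = 24.3 × 44.388 ≈ 1078.6 ng/mL.

1080 ng/mL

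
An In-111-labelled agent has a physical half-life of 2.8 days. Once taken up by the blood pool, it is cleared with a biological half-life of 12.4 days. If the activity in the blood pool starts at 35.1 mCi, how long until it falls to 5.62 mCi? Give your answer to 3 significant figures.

1/t_eff = 1/t_phys + 1/t_biol = 1/2.8 + 1/12.4 = 0.43779 per day.
t_eff = 2.8 × 12.4 / (2.8 + 12.4) ≈ 2.2842 days.
n = log₂(35.1/5.62) ≈ 2.6428; t = 2.6428 × 2.2842 ≈ 6.0368 days.

6.04 days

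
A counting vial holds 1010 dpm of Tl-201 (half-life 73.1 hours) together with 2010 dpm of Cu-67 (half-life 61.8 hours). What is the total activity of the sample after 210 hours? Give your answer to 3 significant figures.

Tl-201: 1010 × (1/2)^(210/73.1) = 1010 × (1/2)^2.8728 ≈ 137.89 dpm.
Cu-67: 2010 × (1/2)^(210/61.8) = 2010 × (1/2)^3.3981 ≈ 190.67 dpm.
Total = 137.89 + 190.67 ≈ 328.56 dpm.

329 dpm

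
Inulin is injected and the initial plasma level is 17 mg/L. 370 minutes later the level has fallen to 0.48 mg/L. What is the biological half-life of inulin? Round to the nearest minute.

A/A₀ = 0.48/17 ≈ 0.028235.
n = log₂(35.417) ≈ 5.1464 half-lives elapsed in 370 minutes.
t½ = 370/5.1464 ≈ 71.896 minutes.

72 minutes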